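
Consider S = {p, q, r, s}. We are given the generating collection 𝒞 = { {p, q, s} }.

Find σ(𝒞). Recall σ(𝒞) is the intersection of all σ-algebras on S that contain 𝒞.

Answer: σ(𝒞) = { {}, {r}, {p, q, s}, S }

Trace:
Start: 𝒞 ∪ {∅, S} = { {}, {p, q, s}, S }.
Pass 1. New:
  {r}  = ᶜ of {p, q, s}
  — 4 sets.
Pass 2: already closed under ᶜ and ∪.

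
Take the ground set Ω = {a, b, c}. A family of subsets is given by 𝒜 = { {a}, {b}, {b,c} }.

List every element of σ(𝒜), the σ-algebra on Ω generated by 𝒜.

|σ(𝒜)| = 8.  σ(𝒜) = { {}, {a}, {b}, {c}, {a,b}, {a,c}, {b,c}, Ω }

Derivation:
Take S₀ = 𝒜 ∪ {∅, Ω} = { {}, {a}, {b}, {b,c}, Ω }.
Pass 1 (2 new):
  {a,b}  = {b} ∪ {a}
  {a,c}  = {b}ᶜ
  (now 7)
Pass 2 adds 1:
  {c}  = {a,b}ᶜ
  (now 8)
Pass 3 adds nothing — fixpoint reached.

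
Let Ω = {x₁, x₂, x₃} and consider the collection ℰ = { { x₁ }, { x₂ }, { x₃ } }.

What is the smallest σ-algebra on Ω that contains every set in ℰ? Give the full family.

Answer: σ(ℰ) = { {  }, { x₁ }, { x₂ }, { x₃ }, { x₁, x₂ }, { x₁, x₃ }, { x₂, x₃ }, Ω }

Derivation:
Take S₀ = ℰ ∪ {∅, Ω} = { {  }, { x₁ }, { x₂ }, { x₃ }, Ω }.
Iteration 1 (3 new):
  { x₁, x₂ }  = ᶜ of { x₃ }
  { x₁, x₃ }  = ᶜ of { x₂ }
  { x₂, x₃ }  = ᶜ of { x₁ }
  |family| = 8
Iteration 2: stable.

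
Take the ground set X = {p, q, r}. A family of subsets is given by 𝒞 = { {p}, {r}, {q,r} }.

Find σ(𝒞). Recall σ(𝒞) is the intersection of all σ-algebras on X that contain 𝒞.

|σ(𝒞)| = 8.  σ(𝒞) = { {}, {p}, {q}, {r}, {p,q}, {p,r}, {q,r}, X }

Trace:
Start: 𝒞 ∪ {∅, X} = { {}, {p}, {r}, {q,r}, X }.
Round 1: 2 new —
  {p,q}  = complement {r}
  {p,r}  = {r} ∪ {p}
Round 2 adds 1:
  {q}  = complement {p,r}
Round 3: stable.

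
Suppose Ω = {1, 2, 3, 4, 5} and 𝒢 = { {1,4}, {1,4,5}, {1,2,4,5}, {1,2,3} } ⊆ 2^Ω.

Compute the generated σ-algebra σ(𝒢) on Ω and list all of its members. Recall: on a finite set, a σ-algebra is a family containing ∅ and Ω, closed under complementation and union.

σ(𝒢) = { ∅, {1}, {2}, {3}, {4}, {5}, {1,2}, {1,3}, {1,4}, {1,5}, {2,3}, {2,4}, {2,5}, {3,4}, {3,5}, {4,5}, {1,2,3}, {1,2,4}, {1,2,5}, {1,3,4}, {1,3,5}, {1,4,5}, {2,3,4}, {2,3,5}, {2,4,5}, {3,4,5}, {1,2,3,4}, {1,2,3,5}, {1,2,4,5}, {1,3,4,5}, {2,3,4,5}, Ω }

Trace:
Begin from { ∅, {1,4}, {1,2,3}, {1,4,5}, {1,2,4,5}, Ω } (that is, 𝒢 plus ∅ and Ω).
Iteration 1: +5 →
  {3}  = {1,2,4,5}ᶜ
  {2,3}  = {1,4,5}ᶜ
  {4,5}  = {1,2,3}ᶜ
  {2,3,5}  = {1,4}ᶜ
  {1,2,3,4}  = {1,4} ∪ {1,2,3}
  — 11 sets.
Iteration 2: +6 →
  {5}  = {1,2,3,4}ᶜ
  {1,3,4}  = {3} ∪ {1,4}
  {3,4,5}  = {4,5} ∪ {3}
  {1,2,3,5}  = {1,2,3} ∪ {2,3,5}
  {1,3,4,5}  = {1,4,5} ∪ {3}
  {2,3,4,5}  = {4,5} ∪ {2,3,5}
  — 17 sets.
Iteration 3 (6 new):
  {1}  = {2,3,4,5}ᶜ
  {2}  = {1,3,4,5}ᶜ
  {4}  = {1,2,3,5}ᶜ
  {1,2}  = {3,4,5}ᶜ
  {2,5}  = {1,3,4}ᶜ
  {3,5}  = {3} ∪ {5}
  — 23 sets.
Iteration 4: 9 new —
  {1,3}  = {3} ∪ {1}
  {1,5}  = {5} ∪ {1}
  {2,4}  = {2} ∪ {4}
  {3,4}  = {3} ∪ {4}
  {1,2,4}  = {3,5}ᶜ
  {1,2,5}  = {2,5} ∪ {1,2}
  {1,3,5}  = {3,5} ∪ {1}
  {2,3,4}  = {2,3} ∪ {4}
  {2,4,5}  = {2,5} ∪ {4,5}
  — 32 sets.
Iteration 5: stable.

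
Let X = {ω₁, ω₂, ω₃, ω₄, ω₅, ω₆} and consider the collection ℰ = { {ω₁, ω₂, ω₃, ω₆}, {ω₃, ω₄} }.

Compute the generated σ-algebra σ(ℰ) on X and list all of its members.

Take S₀ = ℰ ∪ {∅, X} = { {}, {ω₃, ω₄}, {ω₁, ω₂, ω₃, ω₆}, X }.
Pass 1 (3 new):
  {ω₄, ω₅}  = {ω₁, ω₂, ω₃, ω₆}ᶜ
  {ω₁, ω₂, ω₅, ω₆}  = {ω₃, ω₄}ᶜ
  {ω₁, ω₂, ω₃, ω₄, ω₆}  = {ω₁, ω₂, ω₃, ω₆} ∪ {ω₃, ω₄}
  (now 7)
Pass 2: +4 →
  {ω₅}  = {ω₁, ω₂, ω₃, ω₄, ω₆}ᶜ
  {ω₃, ω₄, ω₅}  = {ω₄, ω₅} ∪ {ω₃, ω₄}
  {ω₁, ω₂, ω₃, ω₅, ω₆}  = {ω₁, ω₂, ω₃, ω₆} ∪ {ω₁, ω₂, ω₅, ω₆}
  {ω₁, ω₂, ω₄, ω₅, ω₆}  = {ω₄, ω₅} ∪ {ω₁, ω₂, ω₅, ω₆}
  (now 11)
Pass 3 (3 new):
  {ω₃}  = {ω₁, ω₂, ω₄, ω₅, ω₆}ᶜ
  {ω₄}  = {ω₁, ω₂, ω₃, ω₅, ω₆}ᶜ
  {ω₁, ω₂, ω₆}  = {ω₃, ω₄, ω₅}ᶜ
  (now 14)
Pass 4 (2 new):
  {ω₃, ω₅}  = {ω₃} ∪ {ω₅}
  {ω₁, ω₂, ω₄, ω₆}  = {ω₄} ∪ {ω₁, ω₂, ω₆}
  (now 16)
Pass 5: already closed under ᶜ and ∪.

Therefore σ(ℰ) = { {}, {ω₃}, {ω₄}, {ω₅}, {ω₃, ω₄}, {ω₃, ω₅}, {ω₄, ω₅}, {ω₁, ω₂, ω₆}, {ω₃, ω₄, ω₅}, {ω₁, ω₂, ω₃, ω₆}, {ω₁, ω₂, ω₄, ω₆}, {ω₁, ω₂, ω₅, ω₆}, {ω₁, ω₂, ω₃, ω₄, ω₆}, {ω₁, ω₂, ω₃, ω₅, ω₆}, {ω₁, ω₂, ω₄, ω₅, ω₆}, X } (|σ(ℰ)| = 16).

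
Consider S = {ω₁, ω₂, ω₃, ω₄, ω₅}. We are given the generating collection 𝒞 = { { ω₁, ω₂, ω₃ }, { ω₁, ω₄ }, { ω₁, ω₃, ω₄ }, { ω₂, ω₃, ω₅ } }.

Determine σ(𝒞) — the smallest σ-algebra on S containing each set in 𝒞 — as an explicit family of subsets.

|σ(𝒞)| = 32.  σ(𝒞) = { ∅, { ω₁ }, { ω₂ }, { ω₃ }, { ω₄ }, { ω₅ }, { ω₁, ω₂ }, { ω₁, ω₃ }, { ω₁, ω₄ }, { ω₁, ω₅ }, { ω₂, ω₃ }, { ω₂, ω₄ }, { ω₂, ω₅ }, { ω₃, ω₄ }, { ω₃, ω₅ }, { ω₄, ω₅ }, { ω₁, ω₂, ω₃ }, { ω₁, ω₂, ω₄ }, { ω₁, ω₂, ω₅ }, { ω₁, ω₃, ω₄ }, { ω₁, ω₃, ω₅ }, { ω₁, ω₄, ω₅ }, { ω₂, ω₃, ω₄ }, { ω₂, ω₃, ω₅ }, { ω₂, ω₄, ω₅ }, { ω₃, ω₄, ω₅ }, { ω₁, ω₂, ω₃, ω₄ }, { ω₁, ω₂, ω₃, ω₅ }, { ω₁, ω₂, ω₄, ω₅ }, { ω₁, ω₃, ω₄, ω₅ }, { ω₂, ω₃, ω₄, ω₅ }, S }

Working:
Take S₀ = 𝒞 ∪ {∅, S} = { ∅, { ω₁, ω₄ }, { ω₁, ω₂, ω₃ }, { ω₁, ω₃, ω₄ }, { ω₂, ω₃, ω₅ }, S }.
Pass 1: +4 →
  { ω₂, ω₅ }  = ᶜ of { ω₁, ω₃, ω₄ }
  { ω₄, ω₅ }  = ᶜ of { ω₁, ω₂, ω₃ }
  { ω₁, ω₂, ω₃, ω₄ }  = { ω₁, ω₃, ω₄ } ∪ { ω₁, ω₂, ω₃ }
  { ω₁, ω₂, ω₃, ω₅ }  = { ω₂, ω₃, ω₅ } ∪ { ω₁, ω₂, ω₃ }
  (now 10)
Pass 2 (7 new):
  { ω₄ }  = ᶜ of { ω₁, ω₂, ω₃, ω₅ }
  { ω₅ }  = ᶜ of { ω₁, ω₂, ω₃, ω₄ }
  { ω₁, ω₄, ω₅ }  = { ω₄, ω₅ } ∪ { ω₁, ω₄ }
  { ω₂, ω₄, ω₅ }  = { ω₂, ω₅ } ∪ { ω₄, ω₅ }
  { ω₁, ω₂, ω₄, ω₅ }  = { ω₂, ω₅ } ∪ { ω₁, ω₄ }
  { ω₁, ω₃, ω₄, ω₅ }  = { ω₄, ω₅ } ∪ { ω₁, ω₃, ω₄ }
  { ω₂, ω₃, ω₄, ω₅ }  = { ω₄, ω₅ } ∪ { ω₂, ω₃, ω₅ }
  (now 17)
Pass 3: +5 →
  { ω₁ }  = ᶜ of { ω₂, ω₃, ω₄, ω₅ }
  { ω₂ }  = ᶜ of { ω₁, ω₃, ω₄, ω₅ }
  { ω₃ }  = ᶜ of { ω₁, ω₂, ω₄, ω₅ }
  { ω₁, ω₃ }  = ᶜ of { ω₂, ω₄, ω₅ }
  { ω₂, ω₃ }  = ᶜ of { ω₁, ω₄, ω₅ }
  (now 22)
Pass 4. New:
  { ω₁, ω₂ }  = { ω₂ } ∪ { ω₁ }
  { ω₁, ω₅ }  = { ω₅ } ∪ { ω₁ }
  { ω₂, ω₄ }  = { ω₂ } ∪ { ω₄ }
  { ω₃, ω₄ }  = { ω₃ } ∪ { ω₄ }
  { ω₃, ω₅ }  = { ω₅ } ∪ { ω₃ }
  { ω₁, ω₂, ω₄ }  = { ω₂ } ∪ { ω₁, ω₄ }
  { ω₁, ω₂, ω₅ }  = { ω₂, ω₅ } ∪ { ω₁ }
  { ω₁, ω₃, ω₅ }  = { ω₅ } ∪ { ω₁, ω₃ }
  { ω₂, ω₃, ω₄ }  = { ω₂, ω₃ } ∪ { ω₄ }
  { ω₃, ω₄, ω₅ }  = { ω₄, ω₅ } ∪ { ω₃ }
  (now 32)
Pass 5: already closed under ᶜ and ∪.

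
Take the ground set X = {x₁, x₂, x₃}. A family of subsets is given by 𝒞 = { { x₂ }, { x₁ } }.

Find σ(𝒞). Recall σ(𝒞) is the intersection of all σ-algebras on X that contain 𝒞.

Initial family (4 sets): { {}, { x₁ }, { x₂ }, X }.
Round 1: 3 new —
  { x₁, x₂ }  = { x₂ } ∪ { x₁ }
  { x₁, x₃ }  = X∖{ x₂ }
  { x₂, x₃ }  = X∖{ x₁ }
  [7 total]
Round 2. New:
  { x₃ }  = X∖{ x₁, x₂ }
  [8 total]
After Round 3 the family is unchanged; done.

Therefore σ(𝒞) = { {}, { x₁ }, { x₂ }, { x₃ }, { x₁, x₂ }, { x₁, x₃ }, { x₂, x₃ }, X } (|σ(𝒞)| = 8).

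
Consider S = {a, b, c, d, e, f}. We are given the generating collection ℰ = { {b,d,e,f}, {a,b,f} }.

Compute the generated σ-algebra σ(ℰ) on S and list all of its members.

Begin from { {}, {a,b,f}, {b,d,e,f}, S } (that is, ℰ plus ∅ and S).
Step 1: +3 →
  {a,c}  = {b,d,e,f}ᶜ
  {c,d,e}  = {a,b,f}ᶜ
  {a,b,d,e,f}  = {b,d,e,f} ∪ {a,b,f}
  (now 7)
Step 2 (4 new):
  {c}  = {a,b,d,e,f}ᶜ
  {a,b,c,f}  = {a,c} ∪ {a,b,f}
  {a,c,d,e}  = {c,d,e} ∪ {a,c}
  {b,c,d,e,f}  = {c,d,e} ∪ {b,d,e,f}
  (now 11)
Step 3: +3 →
  {a}  = {b,c,d,e,f}ᶜ
  {b,f}  = {a,c,d,e}ᶜ
  {d,e}  = {a,b,c,f}ᶜ
  (now 14)
Step 4: 2 new —
  {a,d,e}  = {d,e} ∪ {a}
  {b,c,f}  = {c} ∪ {b,f}
  (now 16)
Step 5: stable.

Hence σ(ℰ) has 16 members: { {}, {a}, {c}, {a,c}, {b,f}, {d,e}, {a,b,f}, {a,d,e}, {b,c,f}, {c,d,e}, {a,b,c,f}, {a,c,d,e}, {b,d,e,f}, {a,b,d,e,f}, {b,c,d,e,f}, S }.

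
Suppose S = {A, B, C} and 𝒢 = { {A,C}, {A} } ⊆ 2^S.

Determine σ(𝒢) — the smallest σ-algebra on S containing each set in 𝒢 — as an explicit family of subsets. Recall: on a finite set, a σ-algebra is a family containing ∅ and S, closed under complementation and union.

Start: 𝒢 ∪ {∅, S} = { ∅, {A}, {A,C}, S }.
Pass 1: +2 →
  {B}  = S∖{A,C}
  {B,C}  = S∖{A}
Pass 2 adds 1:
  {A,B}  = {B} ∪ {A}
Pass 3: +1 →
  {C}  = S∖{A,B}
Pass 4: stable.

|σ(𝒢)| = 8.  σ(𝒢) = { ∅, {A}, {B}, {C}, {A,B}, {A,C}, {B,C}, S }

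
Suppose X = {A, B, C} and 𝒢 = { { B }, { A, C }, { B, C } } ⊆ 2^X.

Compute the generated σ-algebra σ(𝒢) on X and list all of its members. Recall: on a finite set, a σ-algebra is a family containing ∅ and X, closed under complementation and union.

σ(𝒢) (8 sets): { {  }, { A }, { B }, { C }, { A, B }, { A, C }, { B, C }, X }

Working:
Initial family (5 sets): { {  }, { B }, { A, C }, { B, C }, X }.
Iteration 1. New:
  { A }  = ᶜ of { B, C }
  [6 total]
Iteration 2 (1 new):
  { A, B }  = { B } ∪ { A }
  [7 total]
Iteration 3 adds 1:
  { C }  = ᶜ of { A, B }
  [8 total]
Iteration 4: already closed under ᶜ and ∪.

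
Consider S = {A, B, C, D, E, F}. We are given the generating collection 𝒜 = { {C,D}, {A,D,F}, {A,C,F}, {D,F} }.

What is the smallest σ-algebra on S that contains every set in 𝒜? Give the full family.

σ(𝒜) (32 sets): { ∅, {A}, {C}, {D}, {F}, {A,C}, {A,D}, {A,F}, {B,E}, {C,D}, {C,F}, {D,F}, {A,B,E}, {A,C,D}, {A,C,F}, {A,D,F}, {B,C,E}, {B,D,E}, {B,E,F}, {C,D,F}, {A,B,C,E}, {A,B,D,E}, {A,B,E,F}, {A,C,D,F}, {B,C,D,E}, {B,C,E,F}, {B,D,E,F}, {A,B,C,D,E}, {A,B,C,E,F}, {A,B,D,E,F}, {B,C,D,E,F}, S }

Derivation:
Begin from { ∅, {C,D}, {D,F}, {A,C,F}, {A,D,F}, S } (that is, 𝒜 plus ∅ and S).
Iteration 1 adds 6:
  {B,C,E}  = S∖{A,D,F}
  {B,D,E}  = S∖{A,C,F}
  {C,D,F}  = {C,D} ∪ {D,F}
  {A,B,C,E}  = S∖{D,F}
  {A,B,E,F}  = S∖{C,D}
  {A,C,D,F}  = {C,D} ∪ {A,C,F}
  — 12 sets.
Iteration 2 adds 8:
  {B,E}  = S∖{A,C,D,F}
  {A,B,E}  = S∖{C,D,F}
  {B,C,D,E}  = {C,D} ∪ {B,C,E}
  {B,D,E,F}  = {D,F} ∪ {B,D,E}
  {A,B,C,D,E}  = {C,D} ∪ {A,B,C,E}
  {A,B,C,E,F}  = {A,C,F} ∪ {B,C,E}
  {A,B,D,E,F}  = {A,D,F} ∪ {B,D,E}
  {B,C,D,E,F}  = {B,C,E} ∪ {C,D,F}
  — 20 sets.
Iteration 3 (7 new):
  {A}  = S∖{B,C,D,E,F}
  {C}  = S∖{A,B,D,E,F}
  {D}  = S∖{A,B,C,E,F}
  {F}  = S∖{A,B,C,D,E}
  {A,C}  = S∖{B,D,E,F}
  {A,F}  = S∖{B,C,D,E}
  {A,B,D,E}  = {B,D,E} ∪ {A,B,E}
  — 27 sets.
Iteration 4 (5 new):
  {A,D}  = {A} ∪ {D}
  {C,F}  = S∖{A,B,D,E}
  {A,C,D}  = {C,D} ∪ {A}
  {B,E,F}  = {B,E} ∪ {F}
  {B,C,E,F}  = {F} ∪ {B,C,E}
  — 32 sets.
Iteration 5: no new sets; the family is a σ-algebra.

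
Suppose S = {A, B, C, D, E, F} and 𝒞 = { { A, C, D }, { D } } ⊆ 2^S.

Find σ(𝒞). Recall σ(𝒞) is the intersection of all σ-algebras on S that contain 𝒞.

Begin from { {}, { D }, { A, C, D }, S } (that is, 𝒞 plus ∅ and S).
Iteration 1. New:
  { B, E, F }  = ᶜ of { A, C, D }
  { A, B, C, E, F }  = ᶜ of { D }
Iteration 2: +1 →
  { B, D, E, F }  = { D } ∪ { B, E, F }
Iteration 3 adds 1:
  { A, C }  = ᶜ of { B, D, E, F }
Iteration 4: no new sets; the family is a σ-algebra.

|σ(𝒞)| = 8.  σ(𝒞) = { {}, { D }, { A, C }, { A, C, D }, { B, E, F }, { B, D, E, F }, { A, B, C, E, F }, S }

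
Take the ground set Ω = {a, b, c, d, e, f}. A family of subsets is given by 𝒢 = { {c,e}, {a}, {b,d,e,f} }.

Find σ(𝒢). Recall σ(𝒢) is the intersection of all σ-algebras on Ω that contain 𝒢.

Initial family (5 sets): { {}, {a}, {c,e}, {b,d,e,f}, Ω }.
Round 1. New:
  {a,c}  = {b,d,e,f}ᶜ
  {a,c,e}  = {c,e} ∪ {a}
  {a,b,d,f}  = {c,e}ᶜ
  {a,b,d,e,f}  = {b,d,e,f} ∪ {a}
  {b,c,d,e,f}  = {a}ᶜ
  [10 total]
Round 2: 3 new —
  {c}  = {a,b,d,e,f}ᶜ
  {b,d,f}  = {a,c,e}ᶜ
  {a,b,c,d,f}  = {a,b,d,f} ∪ {a,c}
  [13 total]
Round 3. New:
  {e}  = {a,b,c,d,f}ᶜ
  {b,c,d,f}  = {b,d,f} ∪ {c}
  [15 total]
Round 4 adds 1:
  {a,e}  = {b,c,d,f}ᶜ
  [16 total]
Round 5: closed — nothing new.

σ(𝒢) = { {}, {a}, {c}, {e}, {a,c}, {a,e}, {c,e}, {a,c,e}, {b,d,f}, {a,b,d,f}, {b,c,d,f}, {b,d,e,f}, {a,b,c,d,f}, {a,b,d,e,f}, {b,c,d,e,f}, Ω }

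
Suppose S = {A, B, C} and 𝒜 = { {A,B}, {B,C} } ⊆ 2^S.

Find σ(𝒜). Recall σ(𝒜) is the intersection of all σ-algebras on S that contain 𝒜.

Answer: σ(𝒜) = { {}, {A}, {B}, {C}, {A,B}, {A,C}, {B,C}, S }

Working:
Start: 𝒜 ∪ {∅, S} = { {}, {A,B}, {B,C}, S }.
Iteration 1: +2 →
  {A}  = complement {B,C}
  {C}  = complement {A,B}
  (now 6)
Iteration 2. New:
  {A,C}  = {C} ∪ {A}
  (now 7)
Iteration 3. New:
  {B}  = complement {A,C}
  (now 8)
Iteration 4: stable.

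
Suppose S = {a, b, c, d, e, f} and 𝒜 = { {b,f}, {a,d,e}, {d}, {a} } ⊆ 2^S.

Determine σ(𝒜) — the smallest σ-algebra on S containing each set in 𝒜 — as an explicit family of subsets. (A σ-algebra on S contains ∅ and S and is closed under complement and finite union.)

Seed the family with 𝒜 together with ∅ and S: { ∅, {a}, {d}, {b,f}, {a,d,e}, S }.
Round 1. New:
  {a,d}  = {d} ∪ {a}
  {a,b,f}  = {b,f} ∪ {a}
  {b,c,f}  = {a,d,e}ᶜ
  {b,d,f}  = {d} ∪ {b,f}
  {a,c,d,e}  = {b,f}ᶜ
  {a,b,c,e,f}  = {d}ᶜ
  {a,b,d,e,f}  = {a,d,e} ∪ {b,f}
  {b,c,d,e,f}  = {a}ᶜ
  |family| = 14
Round 2 (8 new):
  {c}  = {a,b,d,e,f}ᶜ
  {a,c,e}  = {b,d,f}ᶜ
  {c,d,e}  = {a,b,f}ᶜ
  {a,b,c,f}  = {a} ∪ {b,c,f}
  {a,b,d,f}  = {b,d,f} ∪ {a}
  {b,c,d,f}  = {b,d,f} ∪ {b,c,f}
  {b,c,e,f}  = {a,d}ᶜ
  {a,b,c,d,f}  = {b,c,f} ∪ {a,d}
  |family| = 22
Round 3 (7 new):
  {e}  = {a,b,c,d,f}ᶜ
  {a,c}  = {c} ∪ {a}
  {a,e}  = {b,c,d,f}ᶜ
  {c,d}  = {c} ∪ {d}
  {c,e}  = {a,b,d,f}ᶜ
  {d,e}  = {a,b,c,f}ᶜ
  {a,c,d}  = {a,d} ∪ {c}
  |family| = 29
Round 4: +3 →
  {b,e,f}  = {a,c,d}ᶜ
  {a,b,e,f}  = {c,d}ᶜ
  {b,d,e,f}  = {a,c}ᶜ
  |family| = 32
Round 5: stable.

Hence σ(𝒜) has 32 members: { ∅, {a}, {c}, {d}, {e}, {a,c}, {a,d}, {a,e}, {b,f}, {c,d}, {c,e}, {d,e}, {a,b,f}, {a,c,d}, {a,c,e}, {a,d,e}, {b,c,f}, {b,d,f}, {b,e,f}, {c,d,e}, {a,b,c,f}, {a,b,d,f}, {a,b,e,f}, {a,c,d,e}, {b,c,d,f}, {b,c,e,f}, {b,d,e,f}, {a,b,c,d,f}, {a,b,c,e,f}, {a,b,d,e,f}, {b,c,d,e,f}, S }.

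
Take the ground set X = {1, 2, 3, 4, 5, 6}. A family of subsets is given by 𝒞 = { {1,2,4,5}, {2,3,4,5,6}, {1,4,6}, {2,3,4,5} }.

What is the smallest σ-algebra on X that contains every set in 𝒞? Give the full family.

Start: 𝒞 ∪ {∅, X} = { ∅, {1,4,6}, {1,2,4,5}, {2,3,4,5}, {2,3,4,5,6}, X }.
Round 1 (6 new):
  {1}  = X∖{2,3,4,5,6}
  {1,6}  = X∖{2,3,4,5}
  {3,6}  = X∖{1,2,4,5}
  {2,3,5}  = X∖{1,4,6}
  {1,2,3,4,5}  = {2,3,4,5} ∪ {1,2,4,5}
  {1,2,4,5,6}  = {1,4,6} ∪ {1,2,4,5}
  — 12 sets.
Round 2 (7 new):
  {3}  = X∖{1,2,4,5,6}
  {6}  = X∖{1,2,3,4,5}
  {1,3,6}  = {1,6} ∪ {3,6}
  {1,2,3,5}  = {2,3,5} ∪ {1}
  {1,3,4,6}  = {1,4,6} ∪ {3,6}
  {2,3,5,6}  = {2,3,5} ∪ {3,6}
  {1,2,3,5,6}  = {1,6} ∪ {2,3,5}
  — 19 sets.
Round 3 adds 6:
  {4}  = X∖{1,2,3,5,6}
  {1,3}  = {3} ∪ {1}
  {1,4}  = X∖{2,3,5,6}
  {2,5}  = X∖{1,3,4,6}
  {4,6}  = X∖{1,2,3,5}
  {2,4,5}  = X∖{1,3,6}
  — 25 sets.
Round 4. New:
  {3,4}  = {3} ∪ {4}
  {1,2,5}  = {2,5} ∪ {1}
  {1,3,4}  = {3} ∪ {1,4}
  {2,5,6}  = {2,5} ∪ {6}
  {3,4,6}  = {3} ∪ {4,6}
  {1,2,5,6}  = {2,5} ∪ {1,6}
  {2,4,5,6}  = X∖{1,3}
  — 32 sets.
Round 5: stable.

σ(𝒞) = { ∅, {1}, {3}, {4}, {6}, {1,3}, {1,4}, {1,6}, {2,5}, {3,4}, {3,6}, {4,6}, {1,2,5}, {1,3,4}, {1,3,6}, {1,4,6}, {2,3,5}, {2,4,5}, {2,5,6}, {3,4,6}, {1,2,3,5}, {1,2,4,5}, {1,2,5,6}, {1,3,4,6}, {2,3,4,5}, {2,3,5,6}, {2,4,5,6}, {1,2,3,4,5}, {1,2,3,5,6}, {1,2,4,5,6}, {2,3,4,5,6}, X }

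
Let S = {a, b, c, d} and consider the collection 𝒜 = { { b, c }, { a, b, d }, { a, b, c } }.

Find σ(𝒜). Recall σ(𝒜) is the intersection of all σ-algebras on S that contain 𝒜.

Answer: σ(𝒜) = { {}, { a }, { b }, { c }, { d }, { a, b }, { a, c }, { a, d }, { b, c }, { b, d }, { c, d }, { a, b, c }, { a, b, d }, { a, c, d }, { b, c, d }, S }

Working:
Take S₀ = 𝒜 ∪ {∅, S} = { {}, { b, c }, { a, b, c }, { a, b, d }, S }.
Step 1: +3 →
  { c }  = ᶜ of { a, b, d }
  { d }  = ᶜ of { a, b, c }
  { a, d }  = ᶜ of { b, c }
  |family| = 8
Step 2 (3 new):
  { c, d }  = { d } ∪ { c }
  { a, c, d }  = { c } ∪ { a, d }
  { b, c, d }  = { d } ∪ { b, c }
  |family| = 11
Step 3 (3 new):
  { a }  = ᶜ of { b, c, d }
  { b }  = ᶜ of { a, c, d }
  { a, b }  = ᶜ of { c, d }
  |family| = 14
Step 4: 2 new —
  { a, c }  = { c } ∪ { a }
  { b, d }  = { d } ∪ { b }
  |family| = 16
Step 5 adds nothing — fixpoint reached.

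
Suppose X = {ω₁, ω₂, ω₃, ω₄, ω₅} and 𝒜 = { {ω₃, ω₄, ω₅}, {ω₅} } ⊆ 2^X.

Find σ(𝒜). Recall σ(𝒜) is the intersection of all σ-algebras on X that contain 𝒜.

Initial family (4 sets): { ∅, {ω₅}, {ω₃, ω₄, ω₅}, X }.
Step 1. New:
  {ω₁, ω₂}  = {ω₃, ω₄, ω₅}ᶜ
  {ω₁, ω₂, ω₃, ω₄}  = {ω₅}ᶜ
  [6 total]
Step 2 adds 1:
  {ω₁, ω₂, ω₅}  = {ω₁, ω₂} ∪ {ω₅}
  [7 total]
Step 3 adds 1:
  {ω₃, ω₄}  = {ω₁, ω₂, ω₅}ᶜ
  [8 total]
Step 4: stable.

Therefore σ(𝒜) = { ∅, {ω₅}, {ω₁, ω₂}, {ω₃, ω₄}, {ω₁, ω₂, ω₅}, {ω₃, ω₄, ω₅}, {ω₁, ω₂, ω₃, ω₄}, X } (|σ(𝒜)| = 8).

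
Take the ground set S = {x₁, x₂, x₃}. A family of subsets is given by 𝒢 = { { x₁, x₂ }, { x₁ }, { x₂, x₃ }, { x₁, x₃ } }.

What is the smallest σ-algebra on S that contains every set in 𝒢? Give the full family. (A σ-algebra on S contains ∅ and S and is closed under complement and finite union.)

σ(𝒢) (8 sets): { {}, { x₁ }, { x₂ }, { x₃ }, { x₁, x₂ }, { x₁, x₃ }, { x₂, x₃ }, S }

Check:
Initial family (6 sets): { {}, { x₁ }, { x₁, x₂ }, { x₁, x₃ }, { x₂, x₃ }, S }.
Step 1 adds 2:
  { x₂ }  = complement { x₁, x₃ }
  { x₃ }  = complement { x₁, x₂ }
  — 8 sets.
Step 2: stable.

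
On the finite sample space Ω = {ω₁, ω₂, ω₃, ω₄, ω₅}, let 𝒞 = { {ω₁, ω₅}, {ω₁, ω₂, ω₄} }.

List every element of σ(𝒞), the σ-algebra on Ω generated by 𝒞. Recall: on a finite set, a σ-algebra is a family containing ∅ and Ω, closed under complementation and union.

Initial family (4 sets): { {}, {ω₁, ω₅}, {ω₁, ω₂, ω₄}, Ω }.
Iteration 1: +3 →
  {ω₃, ω₅}  = {ω₁, ω₂, ω₄}ᶜ
  {ω₂, ω₃, ω₄}  = {ω₁, ω₅}ᶜ
  {ω₁, ω₂, ω₄, ω₅}  = {ω₁, ω₂, ω₄} ∪ {ω₁, ω₅}
  |family| = 7
Iteration 2 (4 new):
  {ω₃}  = {ω₁, ω₂, ω₄, ω₅}ᶜ
  {ω₁, ω₃, ω₅}  = {ω₁, ω₅} ∪ {ω₃, ω₅}
  {ω₁, ω₂, ω₃, ω₄}  = {ω₂, ω₃, ω₄} ∪ {ω₁, ω₂, ω₄}
  {ω₂, ω₃, ω₄, ω₅}  = {ω₂, ω₃, ω₄} ∪ {ω₃, ω₅}
  |family| = 11
Iteration 3. New:
  {ω₁}  = {ω₂, ω₃, ω₄, ω₅}ᶜ
  {ω₅}  = {ω₁, ω₂, ω₃, ω₄}ᶜ
  {ω₂, ω₄}  = {ω₁, ω₃, ω₅}ᶜ
  |family| = 14
Iteration 4 (2 new):
  {ω₁, ω₃}  = {ω₃} ∪ {ω₁}
  {ω₂, ω₄, ω₅}  = {ω₂, ω₄} ∪ {ω₅}
  |family| = 16
Iteration 5: closed — nothing new.

|σ(𝒞)| = 16.  σ(𝒞) = { {}, {ω₁}, {ω₃}, {ω₅}, {ω₁, ω₃}, {ω₁, ω₅}, {ω₂, ω₄}, {ω₃, ω₅}, {ω₁, ω₂, ω₄}, {ω₁, ω₃, ω₅}, {ω₂, ω₃, ω₄}, {ω₂, ω₄, ω₅}, {ω₁, ω₂, ω₃, ω₄}, {ω₁, ω₂, ω₄, ω₅}, {ω₂, ω₃, ω₄, ω₅}, Ω }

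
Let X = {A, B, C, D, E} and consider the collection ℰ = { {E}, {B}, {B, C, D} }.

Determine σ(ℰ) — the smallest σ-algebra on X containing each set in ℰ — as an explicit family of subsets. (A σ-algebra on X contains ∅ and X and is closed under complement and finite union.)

|σ(ℰ)| = 16.  σ(ℰ) = { {}, {A}, {B}, {E}, {A, B}, {A, E}, {B, E}, {C, D}, {A, B, E}, {A, C, D}, {B, C, D}, {C, D, E}, {A, B, C, D}, {A, C, D, E}, {B, C, D, E}, X }

Check:
Initial family (5 sets): { {}, {B}, {E}, {B, C, D}, X }.
Round 1. New:
  {A, E}  = X∖{B, C, D}
  {B, E}  = {B} ∪ {E}
  {A, B, C, D}  = X∖{E}
  {A, C, D, E}  = X∖{B}
  {B, C, D, E}  = {B, C, D} ∪ {E}
Round 2 (3 new):
  {A}  = X∖{B, C, D, E}
  {A, B, E}  = {B, E} ∪ {A, E}
  {A, C, D}  = X∖{B, E}
Round 3. New:
  {A, B}  = {B} ∪ {A}
  {C, D}  = X∖{A, B, E}
Round 4 (1 new):
  {C, D, E}  = X∖{A, B}
Round 5 adds nothing — fixpoint reached.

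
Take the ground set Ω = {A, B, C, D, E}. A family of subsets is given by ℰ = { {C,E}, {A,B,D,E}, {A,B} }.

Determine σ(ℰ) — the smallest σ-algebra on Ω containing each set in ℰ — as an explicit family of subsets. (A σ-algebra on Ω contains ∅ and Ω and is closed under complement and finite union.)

Begin from { {}, {A,B}, {C,E}, {A,B,D,E}, Ω } (that is, ℰ plus ∅ and Ω).
Step 1: +4 →
  {C}  = ᶜ of {A,B,D,E}
  {A,B,D}  = ᶜ of {C,E}
  {C,D,E}  = ᶜ of {A,B}
  {A,B,C,E}  = {A,B} ∪ {C,E}
  (now 9)
Step 2: 3 new —
  {D}  = ᶜ of {A,B,C,E}
  {A,B,C}  = {A,B} ∪ {C}
  {A,B,C,D}  = {A,B,D} ∪ {C}
  (now 12)
Step 3 adds 3:
  {E}  = ᶜ of {A,B,C,D}
  {C,D}  = {C} ∪ {D}
  {D,E}  = ᶜ of {A,B,C}
  (now 15)
Step 4. New:
  {A,B,E}  = ᶜ of {C,D}
  (now 16)
After Step 5 the family is unchanged; done.

Hence σ(ℰ) has 16 members: { {}, {C}, {D}, {E}, {A,B}, {C,D}, {C,E}, {D,E}, {A,B,C}, {A,B,D}, {A,B,E}, {C,D,E}, {A,B,C,D}, {A,B,C,E}, {A,B,D,E}, Ω }.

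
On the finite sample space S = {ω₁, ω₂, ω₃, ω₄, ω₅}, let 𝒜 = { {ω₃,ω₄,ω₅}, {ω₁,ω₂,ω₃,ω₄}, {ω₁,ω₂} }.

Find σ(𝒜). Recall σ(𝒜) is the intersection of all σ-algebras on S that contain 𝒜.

Start: 𝒜 ∪ {∅, S} = { {}, {ω₁,ω₂}, {ω₃,ω₄,ω₅}, {ω₁,ω₂,ω₃,ω₄}, S }.
Round 1 (1 new):
  {ω₅}  = ᶜ of {ω₁,ω₂,ω₃,ω₄}
Round 2 (1 new):
  {ω₁,ω₂,ω₅}  = {ω₁,ω₂} ∪ {ω₅}
Round 3. New:
  {ω₃,ω₄}  = ᶜ of {ω₁,ω₂,ω₅}
After Round 4 the family is unchanged; done.

σ(𝒜) = { {}, {ω₅}, {ω₁,ω₂}, {ω₃,ω₄}, {ω₁,ω₂,ω₅}, {ω₃,ω₄,ω₅}, {ω₁,ω₂,ω₃,ω₄}, S }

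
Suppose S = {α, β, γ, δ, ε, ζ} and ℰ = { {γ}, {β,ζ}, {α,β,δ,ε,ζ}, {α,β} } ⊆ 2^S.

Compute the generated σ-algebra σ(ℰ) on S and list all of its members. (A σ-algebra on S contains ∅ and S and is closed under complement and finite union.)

σ(ℰ) (32 sets): { ∅, {α}, {β}, {γ}, {ζ}, {α,β}, {α,γ}, {α,ζ}, {β,γ}, {β,ζ}, {γ,ζ}, {δ,ε}, {α,β,γ}, {α,β,ζ}, {α,γ,ζ}, {α,δ,ε}, {β,γ,ζ}, {β,δ,ε}, {γ,δ,ε}, {δ,ε,ζ}, {α,β,γ,ζ}, {α,β,δ,ε}, {α,γ,δ,ε}, {α,δ,ε,ζ}, {β,γ,δ,ε}, {β,δ,ε,ζ}, {γ,δ,ε,ζ}, {α,β,γ,δ,ε}, {α,β,δ,ε,ζ}, {α,γ,δ,ε,ζ}, {β,γ,δ,ε,ζ}, S }

Check:
Start: ℰ ∪ {∅, S} = { ∅, {γ}, {α,β}, {β,ζ}, {α,β,δ,ε,ζ}, S }.
Round 1: +5 →
  {α,β,γ}  = {γ} ∪ {α,β}
  {α,β,ζ}  = {α,β} ∪ {β,ζ}
  {β,γ,ζ}  = {γ} ∪ {β,ζ}
  {α,γ,δ,ε}  = complement {β,ζ}
  {γ,δ,ε,ζ}  = complement {α,β}
  [11 total]
Round 2: 7 new —
  {α,δ,ε}  = complement {β,γ,ζ}
  {γ,δ,ε}  = complement {α,β,ζ}
  {δ,ε,ζ}  = complement {α,β,γ}
  {α,β,γ,ζ}  = {α,β,γ} ∪ {β,γ,ζ}
  {α,β,γ,δ,ε}  = {α,β,γ} ∪ {α,γ,δ,ε}
  {α,γ,δ,ε,ζ}  = {γ,δ,ε,ζ} ∪ {α,γ,δ,ε}
  {β,γ,δ,ε,ζ}  = {γ,δ,ε,ζ} ∪ {β,γ,ζ}
  [18 total]
Round 3: 7 new —
  {α}  = complement {β,γ,δ,ε,ζ}
  {β}  = complement {α,γ,δ,ε,ζ}
  {ζ}  = complement {α,β,γ,δ,ε}
  {δ,ε}  = complement {α,β,γ,ζ}
  {α,β,δ,ε}  = {α,δ,ε} ∪ {α,β}
  {α,δ,ε,ζ}  = {α,δ,ε} ∪ {δ,ε,ζ}
  {β,δ,ε,ζ}  = {β,ζ} ∪ {δ,ε,ζ}
  [25 total]
Round 4: +6 →
  {α,γ}  = complement {β,δ,ε,ζ}
  {α,ζ}  = {ζ} ∪ {α}
  {β,γ}  = complement {α,δ,ε,ζ}
  {γ,ζ}  = complement {α,β,δ,ε}
  {β,δ,ε}  = {β} ∪ {δ,ε}
  {β,γ,δ,ε}  = {γ,δ,ε} ∪ {β}
  [31 total]
Round 5: +1 →
  {α,γ,ζ}  = complement {β,δ,ε}
  [32 total]
After Round 6 the family is unchanged; done.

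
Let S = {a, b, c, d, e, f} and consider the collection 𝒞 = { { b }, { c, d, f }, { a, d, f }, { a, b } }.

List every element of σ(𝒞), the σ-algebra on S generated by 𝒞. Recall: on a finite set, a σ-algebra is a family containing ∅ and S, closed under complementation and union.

Take S₀ = 𝒞 ∪ {∅, S} = { {  }, { b }, { a, b }, { a, d, f }, { c, d, f }, S }.
Round 1. New:
  { a, b, e }  = complement { c, d, f }
  { b, c, e }  = complement { a, d, f }
  { a, b, d, f }  = { a, b } ∪ { a, d, f }
  { a, c, d, f }  = { c, d, f } ∪ { a, d, f }
  { b, c, d, f }  = { b } ∪ { c, d, f }
  { c, d, e, f }  = complement { a, b }
  { a, b, c, d, f }  = { a, b } ∪ { c, d, f }
  { a, c, d, e, f }  = complement { b }
  (now 14)
Round 2. New:
  { e }  = complement { a, b, c, d, f }
  { a, e }  = complement { b, c, d, f }
  { b, e }  = complement { a, c, d, f }
  { c, e }  = complement { a, b, d, f }
  { a, b, c, e }  = { a, b } ∪ { b, c, e }
  { a, b, d, e, f }  = { a, b, d, f } ∪ { a, b, e }
  { b, c, d, e, f }  = { c, d, e, f } ∪ { b }
  (now 21)
Round 3. New:
  { a }  = complement { b, c, d, e, f }
  { c }  = complement { a, b, d, e, f }
  { d, f }  = complement { a, b, c, e }
  { a, c, e }  = { a, e } ∪ { c, e }
  { a, d, e, f }  = { a, d, f } ∪ { a, e }
  (now 26)
Round 4. New:
  { a, c }  = { c } ∪ { a }
  { b, c }  = complement { a, d, e, f }
  { a, b, c }  = { a, b } ∪ { c }
  { b, d, f }  = complement { a, c, e }
  { d, e, f }  = { e } ∪ { d, f }
  { b, d, e, f }  = { b, e } ∪ { d, f }
  (now 32)
Round 5: no new sets; the family is a σ-algebra.

|σ(𝒞)| = 32.  σ(𝒞) = { {  }, { a }, { b }, { c }, { e }, { a, b }, { a, c }, { a, e }, { b, c }, { b, e }, { c, e }, { d, f }, { a, b, c }, { a, b, e }, { a, c, e }, { a, d, f }, { b, c, e }, { b, d, f }, { c, d, f }, { d, e, f }, { a, b, c, e }, { a, b, d, f }, { a, c, d, f }, { a, d, e, f }, { b, c, d, f }, { b, d, e, f }, { c, d, e, f }, { a, b, c, d, f }, { a, b, d, e, f }, { a, c, d, e, f }, { b, c, d, e, f }, S }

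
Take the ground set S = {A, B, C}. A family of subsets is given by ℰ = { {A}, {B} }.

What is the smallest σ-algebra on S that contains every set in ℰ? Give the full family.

Start: ℰ ∪ {∅, S} = { ∅, {A}, {B}, S }.
Step 1 adds 3:
  {A, B}  = {A} ∪ {B}
  {A, C}  = ᶜ of {B}
  {B, C}  = ᶜ of {A}
  |family| = 7
Step 2. New:
  {C}  = ᶜ of {A, B}
  |family| = 8
After Step 3 the family is unchanged; done.

Therefore σ(ℰ) = { ∅, {A}, {B}, {C}, {A, B}, {A, C}, {B, C}, S } (|σ(ℰ)| = 8).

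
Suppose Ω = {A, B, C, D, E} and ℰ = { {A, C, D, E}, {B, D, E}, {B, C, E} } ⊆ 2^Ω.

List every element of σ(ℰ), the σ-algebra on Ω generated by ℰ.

Answer: σ(ℰ) = { {}, {A}, {B}, {C}, {D}, {E}, {A, B}, {A, C}, {A, D}, {A, E}, {B, C}, {B, D}, {B, E}, {C, D}, {C, E}, {D, E}, {A, B, C}, {A, B, D}, {A, B, E}, {A, C, D}, {A, C, E}, {A, D, E}, {B, C, D}, {B, C, E}, {B, D, E}, {C, D, E}, {A, B, C, D}, {A, B, C, E}, {A, B, D, E}, {A, C, D, E}, {B, C, D, E}, Ω }

Working:
Begin from { {}, {B, C, E}, {B, D, E}, {A, C, D, E}, Ω } (that is, ℰ plus ∅ and Ω).
Step 1 adds 4:
  {B}  = Ω∖{A, C, D, E}
  {A, C}  = Ω∖{B, D, E}
  {A, D}  = Ω∖{B, C, E}
  {B, C, D, E}  = {B, C, E} ∪ {B, D, E}
  [9 total]
Step 2. New:
  {A}  = Ω∖{B, C, D, E}
  {A, B, C}  = {B} ∪ {A, C}
  {A, B, D}  = {B} ∪ {A, D}
  {A, C, D}  = {A, D} ∪ {A, C}
  {A, B, C, E}  = {B, C, E} ∪ {A, C}
  {A, B, D, E}  = {A, D} ∪ {B, D, E}
  [15 total]
Step 3. New:
  {C}  = Ω∖{A, B, D, E}
  {D}  = Ω∖{A, B, C, E}
  {A, B}  = {B} ∪ {A}
  {B, E}  = Ω∖{A, C, D}
  {C, E}  = Ω∖{A, B, D}
  {D, E}  = Ω∖{A, B, C}
  {A, B, C, D}  = {A, C, D} ∪ {A, B, C}
  [22 total]
Step 4 adds 8:
  {E}  = Ω∖{A, B, C, D}
  {B, C}  = {B} ∪ {C}
  {B, D}  = {B} ∪ {D}
  {C, D}  = {C} ∪ {D}
  {A, B, E}  = {B, E} ∪ {A, B}
  {A, C, E}  = {A, C} ∪ {C, E}
  {A, D, E}  = {D, E} ∪ {A, D}
  {C, D, E}  = Ω∖{A, B}
  [30 total]
Step 5: 2 new —
  {A, E}  = {E} ∪ {A}
  {B, C, D}  = {C, D} ∪ {B}
  [32 total]
After Step 6 the family is unchanged; done.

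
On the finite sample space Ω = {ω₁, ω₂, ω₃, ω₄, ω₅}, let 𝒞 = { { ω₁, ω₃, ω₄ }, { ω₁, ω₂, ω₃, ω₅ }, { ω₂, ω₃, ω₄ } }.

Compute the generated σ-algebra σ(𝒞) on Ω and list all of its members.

|σ(𝒞)| = 32.  σ(𝒞) = { ∅, { ω₁ }, { ω₂ }, { ω₃ }, { ω₄ }, { ω₅ }, { ω₁, ω₂ }, { ω₁, ω₃ }, { ω₁, ω₄ }, { ω₁, ω₅ }, { ω₂, ω₃ }, { ω₂, ω₄ }, { ω₂, ω₅ }, { ω₃, ω₄ }, { ω₃, ω₅ }, { ω₄, ω₅ }, { ω₁, ω₂, ω₃ }, { ω₁, ω₂, ω₄ }, { ω₁, ω₂, ω₅ }, { ω₁, ω₃, ω₄ }, { ω₁, ω₃, ω₅ }, { ω₁, ω₄, ω₅ }, { ω₂, ω₃, ω₄ }, { ω₂, ω₃, ω₅ }, { ω₂, ω₄, ω₅ }, { ω₃, ω₄, ω₅ }, { ω₁, ω₂, ω₃, ω₄ }, { ω₁, ω₂, ω₃, ω₅ }, { ω₁, ω₂, ω₄, ω₅ }, { ω₁, ω₃, ω₄, ω₅ }, { ω₂, ω₃, ω₄, ω₅ }, Ω }

Check:
Seed the family with 𝒞 together with ∅ and Ω: { ∅, { ω₁, ω₃, ω₄ }, { ω₂, ω₃, ω₄ }, { ω₁, ω₂, ω₃, ω₅ }, Ω }.
Iteration 1. New:
  { ω₄ }  = { ω₁, ω₂, ω₃, ω₅ }ᶜ
  { ω₁, ω₅ }  = { ω₂, ω₃, ω₄ }ᶜ
  { ω₂, ω₅ }  = { ω₁, ω₃, ω₄ }ᶜ
  { ω₁, ω₂, ω₃, ω₄ }  = { ω₁, ω₃, ω₄ } ∪ { ω₂, ω₃, ω₄ }
  [9 total]
Iteration 2. New:
  { ω₅ }  = { ω₁, ω₂, ω₃, ω₄ }ᶜ
  { ω₁, ω₂, ω₅ }  = { ω₂, ω₅ } ∪ { ω₁, ω₅ }
  { ω₁, ω₄, ω₅ }  = { ω₁, ω₅ } ∪ { ω₄ }
  { ω₂, ω₄, ω₅ }  = { ω₂, ω₅ } ∪ { ω₄ }
  { ω₁, ω₃, ω₄, ω₅ }  = { ω₁, ω₃, ω₄ } ∪ { ω₁, ω₅ }
  { ω₂, ω₃, ω₄, ω₅ }  = { ω₂, ω₅ } ∪ { ω₂, ω₃, ω₄ }
  [15 total]
Iteration 3 adds 7:
  { ω₁ }  = { ω₂, ω₃, ω₄, ω₅ }ᶜ
  { ω₂ }  = { ω₁, ω₃, ω₄, ω₅ }ᶜ
  { ω₁, ω₃ }  = { ω₂, ω₄, ω₅ }ᶜ
  { ω₂, ω₃ }  = { ω₁, ω₄, ω₅ }ᶜ
  { ω₃, ω₄ }  = { ω₁, ω₂, ω₅ }ᶜ
  { ω₄, ω₅ }  = { ω₄ } ∪ { ω₅ }
  { ω₁, ω₂, ω₄, ω₅ }  = { ω₁, ω₄, ω₅ } ∪ { ω₂, ω₅ }
  [22 total]
Iteration 4: 8 new —
  { ω₃ }  = { ω₁, ω₂, ω₄, ω₅ }ᶜ
  { ω₁, ω₂ }  = { ω₂ } ∪ { ω₁ }
  { ω₁, ω₄ }  = { ω₄ } ∪ { ω₁ }
  { ω₂, ω₄ }  = { ω₂ } ∪ { ω₄ }
  { ω₁, ω₂, ω₃ }  = { ω₄, ω₅ }ᶜ
  { ω₁, ω₃, ω₅ }  = { ω₁, ω₃ } ∪ { ω₁, ω₅ }
  { ω₂, ω₃, ω₅ }  = { ω₂, ω₅ } ∪ { ω₂, ω₃ }
  { ω₃, ω₄, ω₅ }  = { ω₃, ω₄ } ∪ { ω₄, ω₅ }
  [30 total]
Iteration 5 adds 2:
  { ω₃, ω₅ }  = { ω₅ } ∪ { ω₃ }
  { ω₁, ω₂, ω₄ }  = { ω₁, ω₂ } ∪ { ω₁, ω₄ }
  [32 total]
Iteration 6: stable.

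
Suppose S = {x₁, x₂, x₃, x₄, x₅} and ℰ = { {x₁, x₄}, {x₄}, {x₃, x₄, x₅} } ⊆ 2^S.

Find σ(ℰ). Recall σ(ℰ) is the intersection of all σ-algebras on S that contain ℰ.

|σ(ℰ)| = 16.  σ(ℰ) = { ∅, {x₁}, {x₂}, {x₄}, {x₁, x₂}, {x₁, x₄}, {x₂, x₄}, {x₃, x₅}, {x₁, x₂, x₄}, {x₁, x₃, x₅}, {x₂, x₃, x₅}, {x₃, x₄, x₅}, {x₁, x₂, x₃, x₅}, {x₁, x₃, x₄, x₅}, {x₂, x₃, x₄, x₅}, S }

Check:
Take S₀ = ℰ ∪ {∅, S} = { ∅, {x₄}, {x₁, x₄}, {x₃, x₄, x₅}, S }.
Pass 1 (4 new):
  {x₁, x₂}  = {x₃, x₄, x₅}ᶜ
  {x₂, x₃, x₅}  = {x₁, x₄}ᶜ
  {x₁, x₂, x₃, x₅}  = {x₄}ᶜ
  {x₁, x₃, x₄, x₅}  = {x₃, x₄, x₅} ∪ {x₁, x₄}
  [9 total]
Pass 2. New:
  {x₂}  = {x₁, x₃, x₄, x₅}ᶜ
  {x₁, x₂, x₄}  = {x₁, x₂} ∪ {x₁, x₄}
  {x₂, x₃, x₄, x₅}  = {x₃, x₄, x₅} ∪ {x₂, x₃, x₅}
  [12 total]
Pass 3 (3 new):
  {x₁}  = {x₂, x₃, x₄, x₅}ᶜ
  {x₂, x₄}  = {x₄} ∪ {x₂}
  {x₃, x₅}  = {x₁, x₂, x₄}ᶜ
  [15 total]
Pass 4. New:
  {x₁, x₃, x₅}  = {x₂, x₄}ᶜ
  [16 total]
Pass 5 adds nothing — fixpoint reached.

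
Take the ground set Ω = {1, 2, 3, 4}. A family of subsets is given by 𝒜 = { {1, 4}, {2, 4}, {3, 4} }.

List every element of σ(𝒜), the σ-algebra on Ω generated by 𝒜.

Seed the family with 𝒜 together with ∅ and Ω: { {}, {1, 4}, {2, 4}, {3, 4}, Ω }.
Iteration 1 (6 new):
  {1, 2}  = Ω∖{3, 4}
  {1, 3}  = Ω∖{2, 4}
  {2, 3}  = Ω∖{1, 4}
  {1, 2, 4}  = {1, 4} ∪ {2, 4}
  {1, 3, 4}  = {3, 4} ∪ {1, 4}
  {2, 3, 4}  = {3, 4} ∪ {2, 4}
  (now 11)
Iteration 2: 4 new —
  {1}  = Ω∖{2, 3, 4}
  {2}  = Ω∖{1, 3, 4}
  {3}  = Ω∖{1, 2, 4}
  {1, 2, 3}  = {1, 2} ∪ {2, 3}
  (now 15)
Iteration 3: 1 new —
  {4}  = Ω∖{1, 2, 3}
  (now 16)
After Iteration 4 the family is unchanged; done.

Therefore σ(𝒜) = { {}, {1}, {2}, {3}, {4}, {1, 2}, {1, 3}, {1, 4}, {2, 3}, {2, 4}, {3, 4}, {1, 2, 3}, {1, 2, 4}, {1, 3, 4}, {2, 3, 4}, Ω } (|σ(𝒜)| = 16).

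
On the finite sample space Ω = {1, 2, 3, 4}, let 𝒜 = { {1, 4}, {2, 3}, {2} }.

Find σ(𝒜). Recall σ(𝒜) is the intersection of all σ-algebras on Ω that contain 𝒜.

σ(𝒜) (8 sets): { {}, {2}, {3}, {1, 4}, {2, 3}, {1, 2, 4}, {1, 3, 4}, Ω }

Check:
Start: 𝒜 ∪ {∅, Ω} = { {}, {2}, {1, 4}, {2, 3}, Ω }.
Round 1 (2 new):
  {1, 2, 4}  = {1, 4} ∪ {2}
  {1, 3, 4}  = complement {2}
  [7 total]
Round 2: 1 new —
  {3}  = complement {1, 2, 4}
  [8 total]
Round 3: stable.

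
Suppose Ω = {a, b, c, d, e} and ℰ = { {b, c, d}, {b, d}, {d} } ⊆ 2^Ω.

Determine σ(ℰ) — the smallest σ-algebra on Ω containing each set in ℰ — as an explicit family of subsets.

σ(ℰ) (16 sets): { ∅, {b}, {c}, {d}, {a, e}, {b, c}, {b, d}, {c, d}, {a, b, e}, {a, c, e}, {a, d, e}, {b, c, d}, {a, b, c, e}, {a, b, d, e}, {a, c, d, e}, Ω }

Check:
Take S₀ = ℰ ∪ {∅, Ω} = { ∅, {d}, {b, d}, {b, c, d}, Ω }.
Iteration 1. New:
  {a, e}  = Ω∖{b, c, d}
  {a, c, e}  = Ω∖{b, d}
  {a, b, c, e}  = Ω∖{d}
  [8 total]
Iteration 2: 3 new —
  {a, d, e}  = {d} ∪ {a, e}
  {a, b, d, e}  = {b, d} ∪ {a, e}
  {a, c, d, e}  = {d} ∪ {a, c, e}
  [11 total]
Iteration 3. New:
  {b}  = Ω∖{a, c, d, e}
  {c}  = Ω∖{a, b, d, e}
  {b, c}  = Ω∖{a, d, e}
  [14 total]
Iteration 4. New:
  {c, d}  = {c} ∪ {d}
  {a, b, e}  = {a, e} ∪ {b}
  [16 total]
After Iteration 5 the family is unchanged; done.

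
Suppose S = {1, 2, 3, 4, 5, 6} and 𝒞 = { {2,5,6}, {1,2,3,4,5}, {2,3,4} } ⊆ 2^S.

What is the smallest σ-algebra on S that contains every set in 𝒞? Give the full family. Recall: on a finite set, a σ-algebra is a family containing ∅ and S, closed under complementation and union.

Initial family (5 sets): { {}, {2,3,4}, {2,5,6}, {1,2,3,4,5}, S }.
Iteration 1: 4 new —
  {6}  = S∖{1,2,3,4,5}
  {1,3,4}  = S∖{2,5,6}
  {1,5,6}  = S∖{2,3,4}
  {2,3,4,5,6}  = {2,3,4} ∪ {2,5,6}
  (now 9)
Iteration 2 (6 new):
  {1}  = S∖{2,3,4,5,6}
  {1,2,3,4}  = {2,3,4} ∪ {1,3,4}
  {1,2,5,6}  = {2,5,6} ∪ {1,5,6}
  {1,3,4,6}  = {6} ∪ {1,3,4}
  {2,3,4,6}  = {2,3,4} ∪ {6}
  {1,3,4,5,6}  = {1,3,4} ∪ {1,5,6}
  (now 15)
Iteration 3. New:
  {2}  = S∖{1,3,4,5,6}
  {1,5}  = S∖{2,3,4,6}
  {1,6}  = {1} ∪ {6}
  {2,5}  = S∖{1,3,4,6}
  {3,4}  = S∖{1,2,5,6}
  {5,6}  = S∖{1,2,3,4}
  {1,2,3,4,6}  = {1,3,4} ∪ {2,3,4,6}
  (now 22)
Iteration 4: 9 new —
  {5}  = S∖{1,2,3,4,6}
  {1,2}  = {2} ∪ {1}
  {2,6}  = {2} ∪ {6}
  {1,2,5}  = {2,5} ∪ {1,5}
  {1,2,6}  = {1,6} ∪ {2}
  {3,4,6}  = {3,4} ∪ {6}
  {1,3,4,5}  = {3,4} ∪ {1,5}
  {2,3,4,5}  = S∖{1,6}
  {3,4,5,6}  = {3,4} ∪ {5,6}
  (now 31)
Iteration 5: 1 new —
  {3,4,5}  = S∖{1,2,6}
  (now 32)
Iteration 6: already closed under ᶜ and ∪.

Hence σ(𝒞) has 32 members: { {}, {1}, {2}, {5}, {6}, {1,2}, {1,5}, {1,6}, {2,5}, {2,6}, {3,4}, {5,6}, {1,2,5}, {1,2,6}, {1,3,4}, {1,5,6}, {2,3,4}, {2,5,6}, {3,4,5}, {3,4,6}, {1,2,3,4}, {1,2,5,6}, {1,3,4,5}, {1,3,4,6}, {2,3,4,5}, {2,3,4,6}, {3,4,5,6}, {1,2,3,4,5}, {1,2,3,4,6}, {1,3,4,5,6}, {2,3,4,5,6}, S }.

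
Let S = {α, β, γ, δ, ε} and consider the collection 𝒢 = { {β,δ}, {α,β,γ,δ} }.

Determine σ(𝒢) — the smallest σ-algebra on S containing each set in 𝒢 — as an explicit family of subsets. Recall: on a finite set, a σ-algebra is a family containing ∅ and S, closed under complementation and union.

σ(𝒢) = { {}, {ε}, {α,γ}, {β,δ}, {α,γ,ε}, {β,δ,ε}, {α,β,γ,δ}, S }

Working:
Start: 𝒢 ∪ {∅, S} = { {}, {β,δ}, {α,β,γ,δ}, S }.
Round 1: +2 →
  {ε}  = {α,β,γ,δ}ᶜ
  {α,γ,ε}  = {β,δ}ᶜ
  |family| = 6
Round 2: 1 new —
  {β,δ,ε}  = {β,δ} ∪ {ε}
  |family| = 7
Round 3: +1 →
  {α,γ}  = {β,δ,ε}ᶜ
  |family| = 8
After Round 4 the family is unchanged; done.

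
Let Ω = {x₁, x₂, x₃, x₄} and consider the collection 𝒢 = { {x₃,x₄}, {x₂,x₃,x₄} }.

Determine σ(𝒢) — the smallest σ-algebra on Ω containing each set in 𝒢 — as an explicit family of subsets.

Initial family (4 sets): { ∅, {x₃,x₄}, {x₂,x₃,x₄}, Ω }.
Iteration 1 adds 2:
  {x₁}  = {x₂,x₃,x₄}ᶜ
  {x₁,x₂}  = {x₃,x₄}ᶜ
  — 6 sets.
Iteration 2: 1 new —
  {x₁,x₃,x₄}  = {x₃,x₄} ∪ {x₁}
  — 7 sets.
Iteration 3: +1 →
  {x₂}  = {x₁,x₃,x₄}ᶜ
  — 8 sets.
Iteration 4: stable.

Therefore σ(𝒢) = { ∅, {x₁}, {x₂}, {x₁,x₂}, {x₃,x₄}, {x₁,x₃,x₄}, {x₂,x₃,x₄}, Ω } (|σ(𝒢)| = 8).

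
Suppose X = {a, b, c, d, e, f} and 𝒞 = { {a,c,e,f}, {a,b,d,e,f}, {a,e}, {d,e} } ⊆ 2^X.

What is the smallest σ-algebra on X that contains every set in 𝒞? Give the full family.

Initial family (6 sets): { {}, {a,e}, {d,e}, {a,c,e,f}, {a,b,d,e,f}, X }.
Iteration 1: +6 →
  {c}  = complement {a,b,d,e,f}
  {b,d}  = complement {a,c,e,f}
  {a,d,e}  = {d,e} ∪ {a,e}
  {a,b,c,f}  = complement {d,e}
  {b,c,d,f}  = complement {a,e}
  {a,c,d,e,f}  = {a,c,e,f} ∪ {d,e}
  — 12 sets.
Iteration 2. New:
  {b}  = complement {a,c,d,e,f}
  {a,c,e}  = {c} ∪ {a,e}
  {b,c,d}  = {c} ∪ {b,d}
  {b,c,f}  = complement {a,d,e}
  {b,d,e}  = {d,e} ∪ {b,d}
  {c,d,e}  = {d,e} ∪ {c}
  {a,b,d,e}  = {a,d,e} ∪ {b,d}
  {a,c,d,e}  = {a,d,e} ∪ {c}
  {a,b,c,d,f}  = {a,b,c,f} ∪ {b,c,d,f}
  {a,b,c,e,f}  = {a,c,e,f} ∪ {a,b,c,f}
  {b,c,d,e,f}  = {d,e} ∪ {b,c,d,f}
  — 23 sets.
Iteration 3: 14 new —
  {a}  = complement {b,c,d,e,f}
  {d}  = complement {a,b,c,e,f}
  {e}  = complement {a,b,c,d,f}
  {b,c}  = {b} ∪ {c}
  {b,f}  = complement {a,c,d,e}
  {c,f}  = complement {a,b,d,e}
  {a,b,e}  = {b} ∪ {a,e}
  {a,b,f}  = complement {c,d,e}
  {a,c,f}  = complement {b,d,e}
  {a,e,f}  = complement {b,c,d}
  {b,d,f}  = complement {a,c,e}
  {a,b,c,e}  = {a,c,e} ∪ {b}
  {b,c,d,e}  = {c,d,e} ∪ {b}
  {a,b,c,d,e}  = {c,d,e} ∪ {a,b,d,e}
  — 37 sets.
Iteration 4 adds 23:
  {f}  = complement {a,b,c,d,e}
  {a,b}  = {a} ∪ {b}
  {a,c}  = {a} ∪ {c}
  {a,d}  = {a} ∪ {d}
  {a,f}  = complement {b,c,d,e}
  {b,e}  = {b} ∪ {e}
  {c,d}  = {c} ∪ {d}
  {c,e}  = {e} ∪ {c}
  {d,f}  = complement {a,b,c,e}
  {a,b,c}  = {a} ∪ {b,c}
  {a,b,d}  = {a} ∪ {b,d}
  {b,c,e}  = {e} ∪ {b,c}
  {b,e,f}  = {b,f} ∪ {e}
  {c,d,f}  = complement {a,b,e}
  {c,e,f}  = {e} ∪ {c,f}
  {a,b,c,d}  = {a} ∪ {b,c,d}
  {a,b,d,f}  = {b,d,f} ∪ {a}
  {a,b,e,f}  = {b} ∪ {a,e,f}
  {a,c,d,f}  = {a,c,f} ∪ {d}
  {a,d,e,f}  = complement {b,c}
  {b,c,e,f}  = {b,c,f} ∪ {e}
  {b,d,e,f}  = {b,d,f} ∪ {e}
  {c,d,e,f}  = {c,d,e} ∪ {c,f}
  — 60 sets.
Iteration 5: 4 new —
  {e,f}  = complement {a,b,c,d}
  {a,c,d}  = complement {b,e,f}
  {a,d,f}  = complement {b,c,e}
  {d,e,f}  = complement {a,b,c}
  — 64 sets.
Iteration 6: no new sets; the family is a σ-algebra.

Therefore σ(𝒞) = { {}, {a}, {b}, {c}, {d}, {e}, {f}, {a,b}, {a,c}, {a,d}, {a,e}, {a,f}, {b,c}, {b,d}, {b,e}, {b,f}, {c,d}, {c,e}, {c,f}, {d,e}, {d,f}, {e,f}, {a,b,c}, {a,b,d}, {a,b,e}, {a,b,f}, {a,c,d}, {a,c,e}, {a,c,f}, {a,d,e}, {a,d,f}, {a,e,f}, {b,c,d}, {b,c,e}, {b,c,f}, {b,d,e}, {b,d,f}, {b,e,f}, {c,d,e}, {c,d,f}, {c,e,f}, {d,e,f}, {a,b,c,d}, {a,b,c,e}, {a,b,c,f}, {a,b,d,e}, {a,b,d,f}, {a,b,e,f}, {a,c,d,e}, {a,c,d,f}, {a,c,e,f}, {a,d,e,f}, {b,c,d,e}, {b,c,d,f}, {b,c,e,f}, {b,d,e,f}, {c,d,e,f}, {a,b,c,d,e}, {a,b,c,d,f}, {a,b,c,e,f}, {a,b,d,e,f}, {a,c,d,e,f}, {b,c,d,e,f}, X } (|σ(𝒞)| = 64).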